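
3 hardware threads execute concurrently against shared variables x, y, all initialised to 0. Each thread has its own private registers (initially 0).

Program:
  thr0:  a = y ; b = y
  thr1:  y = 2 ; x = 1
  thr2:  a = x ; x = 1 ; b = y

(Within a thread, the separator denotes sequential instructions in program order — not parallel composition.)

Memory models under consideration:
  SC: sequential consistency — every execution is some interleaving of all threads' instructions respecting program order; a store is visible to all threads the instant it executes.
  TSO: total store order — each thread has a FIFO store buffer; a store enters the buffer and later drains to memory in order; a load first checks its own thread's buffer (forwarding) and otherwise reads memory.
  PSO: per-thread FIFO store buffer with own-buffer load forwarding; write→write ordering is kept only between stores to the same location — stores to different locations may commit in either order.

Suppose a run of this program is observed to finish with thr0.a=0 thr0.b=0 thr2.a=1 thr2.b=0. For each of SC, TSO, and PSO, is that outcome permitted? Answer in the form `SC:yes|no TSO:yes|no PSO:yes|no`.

outcome vector order: (thr0.a,thr0.b,thr2.a,thr2.b)
[SC] allowed = {(0,0,0,0), (0,0,0,2), (0,0,1,2), (0,2,0,0), (0,2,0,2), (0,2,1,2), (2,2,0,0), (2,2,0,2), (2,2,1,2)}
[TSO] allowed = {(0,0,0,0), (0,0,0,2), (0,0,1,2), (0,2,0,0), (0,2,0,2), (0,2,1,2), (2,2,0,0), (2,2,0,2), (2,2,1,2)}
[PSO] allowed = {(0,0,0,0), (0,0,0,2), (0,0,1,0), (0,0,1,2), (0,2,0,0), (0,2,0,2), (0,2,1,0), (0,2,1,2), (2,2,0,0), (2,2,0,2), (2,2,1,0), (2,2,1,2)}
target (0,0,1,0) ∈ {PSO}

SC:no TSO:no PSO:yes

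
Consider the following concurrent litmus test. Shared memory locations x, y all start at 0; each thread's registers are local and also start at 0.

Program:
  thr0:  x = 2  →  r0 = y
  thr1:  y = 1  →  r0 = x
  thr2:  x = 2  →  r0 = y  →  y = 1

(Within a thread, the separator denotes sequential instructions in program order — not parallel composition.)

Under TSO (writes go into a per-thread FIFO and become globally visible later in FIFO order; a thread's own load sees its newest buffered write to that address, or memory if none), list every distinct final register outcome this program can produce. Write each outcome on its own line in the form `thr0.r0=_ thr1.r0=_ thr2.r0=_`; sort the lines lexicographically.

thr0.r0=0 thr1.r0=0 thr2.r0=0
thr0.r0=0 thr1.r0=0 thr2.r0=1
thr0.r0=0 thr1.r0=2 thr2.r0=0
thr0.r0=0 thr1.r0=2 thr2.r0=1
thr0.r0=1 thr1.r0=0 thr2.r0=0
thr0.r0=1 thr1.r0=0 thr2.r0=1
thr0.r0=1 thr1.r0=2 thr2.r0=0
thr0.r0=1 thr1.r0=2 thr2.r0=1

outcome vector order: (thr0.r0,thr1.r0,thr2.r0)
|TSO outcomes| = 8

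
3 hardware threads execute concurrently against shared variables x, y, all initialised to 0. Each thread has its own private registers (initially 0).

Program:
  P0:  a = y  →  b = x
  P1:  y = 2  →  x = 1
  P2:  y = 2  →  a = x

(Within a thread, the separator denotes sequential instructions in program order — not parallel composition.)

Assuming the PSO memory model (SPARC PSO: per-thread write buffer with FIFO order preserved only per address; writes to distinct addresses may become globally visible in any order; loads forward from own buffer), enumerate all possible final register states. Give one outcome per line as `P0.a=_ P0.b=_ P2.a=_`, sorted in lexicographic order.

outcome vector order: (P0.a,P0.b,P2.a)
|PSO outcomes| = 8

P0.a=0 P0.b=0 P2.a=0
P0.a=0 P0.b=0 P2.a=1
P0.a=0 P0.b=1 P2.a=0
P0.a=0 P0.b=1 P2.a=1
P0.a=2 P0.b=0 P2.a=0
P0.a=2 P0.b=0 P2.a=1
P0.a=2 P0.b=1 P2.a=0
P0.a=2 P0.b=1 P2.a=1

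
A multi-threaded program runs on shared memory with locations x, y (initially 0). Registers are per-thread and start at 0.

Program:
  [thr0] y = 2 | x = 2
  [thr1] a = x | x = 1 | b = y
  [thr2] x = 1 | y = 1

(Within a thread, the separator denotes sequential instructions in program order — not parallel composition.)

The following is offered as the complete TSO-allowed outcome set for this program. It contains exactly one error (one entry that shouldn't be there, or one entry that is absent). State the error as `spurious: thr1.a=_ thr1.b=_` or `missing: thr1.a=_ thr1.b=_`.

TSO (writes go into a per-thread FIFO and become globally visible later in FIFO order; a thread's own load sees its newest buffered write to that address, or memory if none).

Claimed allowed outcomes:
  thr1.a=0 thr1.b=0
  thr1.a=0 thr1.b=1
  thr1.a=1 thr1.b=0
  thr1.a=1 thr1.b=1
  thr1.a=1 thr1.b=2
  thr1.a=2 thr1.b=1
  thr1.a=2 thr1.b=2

outcome vector order: (thr1.a,thr1.b)
TSO (8): <0 0>, <0 1>, <0 2>, <1 0>, <1 1>, <1 2>, <2 1>, <2 2>
TSO∖claimed = {<0 2>}

missing: thr1.a=0 thr1.b=2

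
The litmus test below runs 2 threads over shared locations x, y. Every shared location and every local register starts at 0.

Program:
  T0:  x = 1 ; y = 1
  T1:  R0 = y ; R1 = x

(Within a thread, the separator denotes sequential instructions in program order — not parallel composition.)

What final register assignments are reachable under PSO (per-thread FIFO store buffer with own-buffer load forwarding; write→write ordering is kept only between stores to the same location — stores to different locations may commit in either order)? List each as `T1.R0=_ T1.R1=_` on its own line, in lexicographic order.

T1.R0=0 T1.R1=0
T1.R0=0 T1.R1=1
T1.R0=1 T1.R1=0
T1.R0=1 T1.R1=1

outcome vector order: (T1.R0,T1.R1)
|PSO outcomes| = 4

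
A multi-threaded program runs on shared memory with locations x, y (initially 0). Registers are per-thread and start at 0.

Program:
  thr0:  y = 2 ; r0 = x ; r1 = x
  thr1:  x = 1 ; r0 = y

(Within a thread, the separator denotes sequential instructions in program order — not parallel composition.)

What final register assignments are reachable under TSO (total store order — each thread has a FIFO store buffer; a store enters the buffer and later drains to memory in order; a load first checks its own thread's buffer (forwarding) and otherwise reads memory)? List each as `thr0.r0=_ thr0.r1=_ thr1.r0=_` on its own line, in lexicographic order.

outcome vector order: (thr0.r0,thr0.r1,thr1.r0)
|TSO outcomes| = 6

thr0.r0=0 thr0.r1=0 thr1.r0=0
thr0.r0=0 thr0.r1=0 thr1.r0=2
thr0.r0=0 thr0.r1=1 thr1.r0=0
thr0.r0=0 thr0.r1=1 thr1.r0=2
thr0.r0=1 thr0.r1=1 thr1.r0=0
thr0.r0=1 thr0.r1=1 thr1.r0=2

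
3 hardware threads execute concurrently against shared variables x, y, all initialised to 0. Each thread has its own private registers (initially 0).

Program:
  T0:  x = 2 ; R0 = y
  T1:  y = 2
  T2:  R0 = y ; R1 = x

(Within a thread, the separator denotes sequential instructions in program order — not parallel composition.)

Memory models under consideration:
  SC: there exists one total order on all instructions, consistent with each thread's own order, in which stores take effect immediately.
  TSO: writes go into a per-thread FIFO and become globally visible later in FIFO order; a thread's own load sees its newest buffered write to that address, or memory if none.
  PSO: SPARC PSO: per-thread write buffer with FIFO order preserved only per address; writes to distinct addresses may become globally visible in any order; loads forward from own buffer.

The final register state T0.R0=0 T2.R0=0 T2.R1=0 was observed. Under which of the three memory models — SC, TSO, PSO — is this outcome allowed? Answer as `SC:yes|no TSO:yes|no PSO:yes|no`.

SC:yes TSO:yes PSO:yes

outcome vector order: (T0.R0,T2.R0,T2.R1)
SC (7): <0 0 0> <0 0 2> <0 2 2> <2 0 0> <2 0 2> <2 2 0> <2 2 2>
TSO (8): <0 0 0> <0 0 2> <0 2 0> <0 2 2> <2 0 0> <2 0 2> <2 2 0> <2 2 2>
PSO (8): <0 0 0> <0 0 2> <0 2 0> <0 2 2> <2 0 0> <2 0 2> <2 2 0> <2 2 2>
target <0 0 0> ∈ {SC,TSO,PSO}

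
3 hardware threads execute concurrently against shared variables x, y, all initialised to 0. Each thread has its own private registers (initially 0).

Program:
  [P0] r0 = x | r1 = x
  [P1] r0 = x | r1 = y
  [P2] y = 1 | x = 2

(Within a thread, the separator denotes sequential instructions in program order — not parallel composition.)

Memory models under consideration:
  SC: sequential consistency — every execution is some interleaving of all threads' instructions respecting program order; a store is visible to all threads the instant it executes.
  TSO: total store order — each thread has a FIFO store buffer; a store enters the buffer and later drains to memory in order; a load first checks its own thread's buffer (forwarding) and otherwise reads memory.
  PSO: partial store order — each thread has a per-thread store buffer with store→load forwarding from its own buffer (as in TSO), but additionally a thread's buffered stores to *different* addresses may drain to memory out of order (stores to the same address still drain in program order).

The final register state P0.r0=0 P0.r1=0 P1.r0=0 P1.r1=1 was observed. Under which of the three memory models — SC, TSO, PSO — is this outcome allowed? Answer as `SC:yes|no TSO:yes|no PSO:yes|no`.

outcome vector order: (P0.r0,P0.r1,P1.r0,P1.r1)
[SC] allowed = {0/0/0/0 0/0/0/1 0/0/2/1 0/2/0/0 0/2/0/1 0/2/2/1 2/2/0/0 2/2/0/1 2/2/2/1}
[TSO] allowed = {0/0/0/0 0/0/0/1 0/0/2/1 0/2/0/0 0/2/0/1 0/2/2/1 2/2/0/0 2/2/0/1 2/2/2/1}
[PSO] allowed = {0/0/0/0 0/0/0/1 0/0/2/0 0/0/2/1 0/2/0/0 0/2/0/1 0/2/2/0 0/2/2/1 2/2/0/0 2/2/0/1 2/2/2/0 2/2/2/1}
target 0/0/0/1 ∈ {SC,TSO,PSO}

SC:yes TSO:yes PSO:yes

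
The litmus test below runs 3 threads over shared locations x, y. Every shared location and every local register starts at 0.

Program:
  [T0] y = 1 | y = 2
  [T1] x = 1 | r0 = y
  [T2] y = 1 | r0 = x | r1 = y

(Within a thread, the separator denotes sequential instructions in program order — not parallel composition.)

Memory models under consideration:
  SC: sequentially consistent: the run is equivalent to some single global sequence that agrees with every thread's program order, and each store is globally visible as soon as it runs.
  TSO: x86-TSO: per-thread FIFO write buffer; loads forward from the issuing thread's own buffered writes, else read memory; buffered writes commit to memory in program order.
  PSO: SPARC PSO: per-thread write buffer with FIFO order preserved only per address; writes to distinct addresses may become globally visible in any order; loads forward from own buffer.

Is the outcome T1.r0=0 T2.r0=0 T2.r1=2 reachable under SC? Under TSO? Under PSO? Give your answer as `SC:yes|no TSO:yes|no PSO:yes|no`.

SC:no TSO:yes PSO:yes

outcome vector order: (T1.r0,T2.r0,T2.r1)
SC (10): (0,1,1); (0,1,2); (1,0,1); (1,0,2); (1,1,1); (1,1,2); (2,0,1); (2,0,2); (2,1,1); (2,1,2)
TSO (12): (0,0,1); (0,0,2); (0,1,1); (0,1,2); (1,0,1); (1,0,2); (1,1,1); (1,1,2); (2,0,1); (2,0,2); (2,1,1); (2,1,2)
PSO (12): (0,0,1); (0,0,2); (0,1,1); (0,1,2); (1,0,1); (1,0,2); (1,1,1); (1,1,2); (2,0,1); (2,0,2); (2,1,1); (2,1,2)
target (0,0,2) ∈ {TSO,PSO}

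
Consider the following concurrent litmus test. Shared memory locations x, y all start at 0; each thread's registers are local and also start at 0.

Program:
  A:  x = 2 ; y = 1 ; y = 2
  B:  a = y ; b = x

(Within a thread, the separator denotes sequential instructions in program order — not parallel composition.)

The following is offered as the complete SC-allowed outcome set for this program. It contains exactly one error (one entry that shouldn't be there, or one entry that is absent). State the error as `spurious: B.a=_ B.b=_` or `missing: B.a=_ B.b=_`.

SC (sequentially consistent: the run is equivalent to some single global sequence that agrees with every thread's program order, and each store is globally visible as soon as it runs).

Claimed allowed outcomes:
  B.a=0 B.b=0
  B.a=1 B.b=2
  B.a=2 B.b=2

outcome vector order: (B.a,B.b)
[SC] allowed = {(0,0), (0,2), (1,2), (2,2)}
SC∖claimed = {(0,2)}

missing: B.a=0 B.b=2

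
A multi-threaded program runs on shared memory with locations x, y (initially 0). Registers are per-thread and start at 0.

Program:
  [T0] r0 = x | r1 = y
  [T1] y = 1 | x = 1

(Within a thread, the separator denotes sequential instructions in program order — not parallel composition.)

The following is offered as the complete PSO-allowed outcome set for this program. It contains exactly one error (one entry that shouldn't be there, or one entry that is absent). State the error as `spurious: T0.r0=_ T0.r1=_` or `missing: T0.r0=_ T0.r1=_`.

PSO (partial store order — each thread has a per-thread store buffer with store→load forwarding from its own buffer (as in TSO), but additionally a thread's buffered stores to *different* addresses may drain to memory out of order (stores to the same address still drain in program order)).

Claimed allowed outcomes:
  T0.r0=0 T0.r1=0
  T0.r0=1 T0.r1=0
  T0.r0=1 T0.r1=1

missing: T0.r0=0 T0.r1=1

outcome vector order: (T0.r0,T0.r1)
PSO (4): <0 0> <0 1> <1 0> <1 1>
PSO∖claimed = {<0 1>}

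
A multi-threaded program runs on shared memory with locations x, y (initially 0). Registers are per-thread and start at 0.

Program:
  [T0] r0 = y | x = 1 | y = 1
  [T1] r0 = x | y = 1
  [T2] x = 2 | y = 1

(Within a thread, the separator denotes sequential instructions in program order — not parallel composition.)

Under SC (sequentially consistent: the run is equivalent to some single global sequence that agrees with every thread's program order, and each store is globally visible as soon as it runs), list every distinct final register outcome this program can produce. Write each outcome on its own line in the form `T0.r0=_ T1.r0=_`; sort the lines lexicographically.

outcome vector order: (T0.r0,T1.r0)
|SC outcomes| = 6

T0.r0=0 T1.r0=0
T0.r0=0 T1.r0=1
T0.r0=0 T1.r0=2
T0.r0=1 T1.r0=0
T0.r0=1 T1.r0=1
T0.r0=1 T1.r0=2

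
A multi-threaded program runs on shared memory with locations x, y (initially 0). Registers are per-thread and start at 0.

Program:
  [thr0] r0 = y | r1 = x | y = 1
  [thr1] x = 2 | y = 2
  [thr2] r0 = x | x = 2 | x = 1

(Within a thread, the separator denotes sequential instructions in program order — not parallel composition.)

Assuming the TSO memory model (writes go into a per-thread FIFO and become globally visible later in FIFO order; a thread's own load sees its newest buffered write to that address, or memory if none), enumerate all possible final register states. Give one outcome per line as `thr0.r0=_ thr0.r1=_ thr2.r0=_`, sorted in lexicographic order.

outcome vector order: (thr0.r0,thr0.r1,thr2.r0)
|TSO outcomes| = 10

thr0.r0=0 thr0.r1=0 thr2.r0=0
thr0.r0=0 thr0.r1=0 thr2.r0=2
thr0.r0=0 thr0.r1=1 thr2.r0=0
thr0.r0=0 thr0.r1=1 thr2.r0=2
thr0.r0=0 thr0.r1=2 thr2.r0=0
thr0.r0=0 thr0.r1=2 thr2.r0=2
thr0.r0=2 thr0.r1=1 thr2.r0=0
thr0.r0=2 thr0.r1=1 thr2.r0=2
thr0.r0=2 thr0.r1=2 thr2.r0=0
thr0.r0=2 thr0.r1=2 thr2.r0=2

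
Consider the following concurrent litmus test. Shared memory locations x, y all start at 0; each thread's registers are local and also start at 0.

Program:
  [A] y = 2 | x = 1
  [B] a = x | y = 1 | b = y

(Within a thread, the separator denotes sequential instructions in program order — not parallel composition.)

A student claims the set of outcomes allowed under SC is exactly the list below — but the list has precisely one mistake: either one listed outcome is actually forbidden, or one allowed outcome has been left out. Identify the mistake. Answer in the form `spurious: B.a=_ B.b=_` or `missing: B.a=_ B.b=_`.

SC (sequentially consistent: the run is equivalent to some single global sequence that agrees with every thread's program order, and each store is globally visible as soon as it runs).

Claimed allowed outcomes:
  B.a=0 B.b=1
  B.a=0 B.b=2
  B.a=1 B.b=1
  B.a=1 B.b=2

outcome vector order: (B.a,B.b)
under SC → <0 1> <0 2> <1 1>
claimed∖SC = {<1 2>}

spurious: B.a=1 B.b=2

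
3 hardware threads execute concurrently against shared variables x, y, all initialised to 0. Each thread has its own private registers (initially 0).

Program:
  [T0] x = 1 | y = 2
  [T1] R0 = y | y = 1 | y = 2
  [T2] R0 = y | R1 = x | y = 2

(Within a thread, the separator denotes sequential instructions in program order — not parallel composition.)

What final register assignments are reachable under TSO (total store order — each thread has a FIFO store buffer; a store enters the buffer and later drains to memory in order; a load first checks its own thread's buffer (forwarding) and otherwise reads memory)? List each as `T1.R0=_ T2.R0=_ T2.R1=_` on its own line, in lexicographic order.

outcome vector order: (T1.R0,T2.R0,T2.R1)
|TSO outcomes| = 10

T1.R0=0 T2.R0=0 T2.R1=0
T1.R0=0 T2.R0=0 T2.R1=1
T1.R0=0 T2.R0=1 T2.R1=0
T1.R0=0 T2.R0=1 T2.R1=1
T1.R0=0 T2.R0=2 T2.R1=0
T1.R0=0 T2.R0=2 T2.R1=1
T1.R0=2 T2.R0=0 T2.R1=0
T1.R0=2 T2.R0=0 T2.R1=1
T1.R0=2 T2.R0=1 T2.R1=1
T1.R0=2 T2.R0=2 T2.R1=1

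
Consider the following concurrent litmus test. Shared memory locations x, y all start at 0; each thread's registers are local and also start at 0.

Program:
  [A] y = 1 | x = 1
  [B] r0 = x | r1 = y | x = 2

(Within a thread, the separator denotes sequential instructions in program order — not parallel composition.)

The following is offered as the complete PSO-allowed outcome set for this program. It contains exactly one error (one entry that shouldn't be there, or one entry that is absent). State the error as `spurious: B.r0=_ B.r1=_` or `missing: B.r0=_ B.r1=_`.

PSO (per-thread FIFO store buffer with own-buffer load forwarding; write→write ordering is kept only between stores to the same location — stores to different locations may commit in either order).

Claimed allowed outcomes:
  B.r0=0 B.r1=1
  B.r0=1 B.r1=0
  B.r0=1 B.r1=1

outcome vector order: (B.r0,B.r1)
under PSO → (0,0) (0,1) (1,0) (1,1)
PSO∖claimed = {(0,0)}

missing: B.r0=0 B.r1=0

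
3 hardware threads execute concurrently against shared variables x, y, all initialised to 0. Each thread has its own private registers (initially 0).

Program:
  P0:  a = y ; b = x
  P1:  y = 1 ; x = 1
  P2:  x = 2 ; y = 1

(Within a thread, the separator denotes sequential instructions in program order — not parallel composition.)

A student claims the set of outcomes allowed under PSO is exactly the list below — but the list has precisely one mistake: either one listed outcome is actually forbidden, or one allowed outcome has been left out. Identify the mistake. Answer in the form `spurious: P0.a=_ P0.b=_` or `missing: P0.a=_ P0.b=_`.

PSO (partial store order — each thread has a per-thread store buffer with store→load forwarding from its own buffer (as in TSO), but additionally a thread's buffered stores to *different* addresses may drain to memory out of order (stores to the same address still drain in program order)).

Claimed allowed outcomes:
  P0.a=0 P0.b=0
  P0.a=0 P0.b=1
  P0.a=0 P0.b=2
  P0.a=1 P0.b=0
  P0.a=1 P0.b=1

outcome vector order: (P0.a,P0.b)
[PSO] allowed = {(0,0); (0,1); (0,2); (1,0); (1,1); (1,2)}
PSO∖claimed = {(1,2)}

missing: P0.a=1 P0.b=2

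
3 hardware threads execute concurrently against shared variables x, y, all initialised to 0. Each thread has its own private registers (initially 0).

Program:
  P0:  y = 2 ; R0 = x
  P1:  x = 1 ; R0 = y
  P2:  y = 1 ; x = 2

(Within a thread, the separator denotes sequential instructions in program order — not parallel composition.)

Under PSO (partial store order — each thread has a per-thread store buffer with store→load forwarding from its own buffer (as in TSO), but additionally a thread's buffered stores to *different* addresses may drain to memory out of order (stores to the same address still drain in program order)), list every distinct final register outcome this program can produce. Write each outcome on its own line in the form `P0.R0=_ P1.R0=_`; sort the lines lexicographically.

outcome vector order: (P0.R0,P1.R0)
|PSO outcomes| = 9

P0.R0=0 P1.R0=0
P0.R0=0 P1.R0=1
P0.R0=0 P1.R0=2
P0.R0=1 P1.R0=0
P0.R0=1 P1.R0=1
P0.R0=1 P1.R0=2
P0.R0=2 P1.R0=0
P0.R0=2 P1.R0=1
P0.R0=2 P1.R0=2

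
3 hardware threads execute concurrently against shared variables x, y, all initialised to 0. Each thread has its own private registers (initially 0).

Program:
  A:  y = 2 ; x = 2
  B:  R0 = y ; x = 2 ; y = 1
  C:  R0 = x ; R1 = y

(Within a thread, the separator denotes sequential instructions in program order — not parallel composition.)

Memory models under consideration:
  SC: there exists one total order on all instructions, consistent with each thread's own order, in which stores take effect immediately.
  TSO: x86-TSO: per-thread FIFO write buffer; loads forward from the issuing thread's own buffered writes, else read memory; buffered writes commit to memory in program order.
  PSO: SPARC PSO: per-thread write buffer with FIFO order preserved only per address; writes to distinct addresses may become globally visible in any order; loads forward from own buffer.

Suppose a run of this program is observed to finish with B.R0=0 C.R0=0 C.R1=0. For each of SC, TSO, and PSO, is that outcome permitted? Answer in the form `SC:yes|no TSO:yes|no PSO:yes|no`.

SC:yes TSO:yes PSO:yes

outcome vector order: (B.R0,C.R0,C.R1)
SC: 11 outcomes — {000, 001, 002, 020, 021, 022, 200, 201, 202, 221, 222}
TSO: 11 outcomes — {000, 001, 002, 020, 021, 022, 200, 201, 202, 221, 222}
PSO: 12 outcomes — {000, 001, 002, 020, 021, 022, 200, 201, 202, 220, 221, 222}
target 000 ∈ {SC,TSO,PSO}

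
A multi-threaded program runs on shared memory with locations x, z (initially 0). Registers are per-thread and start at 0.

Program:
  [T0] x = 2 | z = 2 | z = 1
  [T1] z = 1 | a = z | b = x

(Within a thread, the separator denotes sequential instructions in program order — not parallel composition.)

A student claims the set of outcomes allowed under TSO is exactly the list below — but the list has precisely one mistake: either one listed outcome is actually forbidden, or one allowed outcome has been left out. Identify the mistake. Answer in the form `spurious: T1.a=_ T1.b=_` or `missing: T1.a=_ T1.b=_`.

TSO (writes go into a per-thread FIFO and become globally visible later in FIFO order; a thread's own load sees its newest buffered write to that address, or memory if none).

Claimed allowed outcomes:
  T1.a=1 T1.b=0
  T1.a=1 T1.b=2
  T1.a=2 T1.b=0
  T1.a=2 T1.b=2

spurious: T1.a=2 T1.b=0

outcome vector order: (T1.a,T1.b)
[TSO] allowed = {<1 0>, <1 2>, <2 2>}
claimed∖TSO = {<2 0>}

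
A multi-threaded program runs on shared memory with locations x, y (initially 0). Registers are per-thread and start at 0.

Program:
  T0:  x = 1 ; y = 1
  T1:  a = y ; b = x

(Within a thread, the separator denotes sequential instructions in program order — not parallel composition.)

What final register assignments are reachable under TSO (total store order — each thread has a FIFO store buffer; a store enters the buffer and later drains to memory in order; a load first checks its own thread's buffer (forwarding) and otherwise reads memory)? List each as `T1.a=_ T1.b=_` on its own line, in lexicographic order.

T1.a=0 T1.b=0
T1.a=0 T1.b=1
T1.a=1 T1.b=1

outcome vector order: (T1.a,T1.b)
|TSO outcomes| = 3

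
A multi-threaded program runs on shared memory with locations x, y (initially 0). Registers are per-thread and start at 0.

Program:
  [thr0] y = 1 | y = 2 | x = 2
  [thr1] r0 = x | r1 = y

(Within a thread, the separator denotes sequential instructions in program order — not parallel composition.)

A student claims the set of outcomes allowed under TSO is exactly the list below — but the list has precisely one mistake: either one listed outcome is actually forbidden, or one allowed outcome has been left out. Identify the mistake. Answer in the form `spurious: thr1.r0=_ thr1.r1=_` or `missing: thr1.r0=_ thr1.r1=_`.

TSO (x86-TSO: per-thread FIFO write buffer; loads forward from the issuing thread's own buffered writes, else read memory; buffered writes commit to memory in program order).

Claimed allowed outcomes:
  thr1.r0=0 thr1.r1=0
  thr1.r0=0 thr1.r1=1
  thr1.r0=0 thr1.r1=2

outcome vector order: (thr1.r0,thr1.r1)
under TSO → 00, 01, 02, 22
TSO∖claimed = {22}

missing: thr1.r0=2 thr1.r1=2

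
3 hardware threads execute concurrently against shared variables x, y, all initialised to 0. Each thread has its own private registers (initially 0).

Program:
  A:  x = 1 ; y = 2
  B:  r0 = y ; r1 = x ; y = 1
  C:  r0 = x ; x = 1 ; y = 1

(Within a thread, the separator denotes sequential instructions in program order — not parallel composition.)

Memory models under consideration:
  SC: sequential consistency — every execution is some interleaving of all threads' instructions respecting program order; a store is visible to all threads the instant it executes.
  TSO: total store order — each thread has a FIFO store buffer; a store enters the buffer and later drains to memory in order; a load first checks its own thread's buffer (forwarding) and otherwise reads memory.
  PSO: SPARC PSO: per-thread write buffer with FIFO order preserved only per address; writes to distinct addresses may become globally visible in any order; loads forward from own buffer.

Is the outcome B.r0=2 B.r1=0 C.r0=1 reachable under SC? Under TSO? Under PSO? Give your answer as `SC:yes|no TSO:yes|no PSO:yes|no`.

SC:no TSO:no PSO:yes

outcome vector order: (B.r0,B.r1,C.r0)
SC: 8 outcomes — {<0 0 0> <0 0 1> <0 1 0> <0 1 1> <1 1 0> <1 1 1> <2 1 0> <2 1 1>}
TSO: 8 outcomes — {<0 0 0> <0 0 1> <0 1 0> <0 1 1> <1 1 0> <1 1 1> <2 1 0> <2 1 1>}
PSO: 11 outcomes — {<0 0 0> <0 0 1> <0 1 0> <0 1 1> <1 0 0> <1 1 0> <1 1 1> <2 0 0> <2 0 1> <2 1 0> <2 1 1>}
target <2 0 1> ∈ {PSO}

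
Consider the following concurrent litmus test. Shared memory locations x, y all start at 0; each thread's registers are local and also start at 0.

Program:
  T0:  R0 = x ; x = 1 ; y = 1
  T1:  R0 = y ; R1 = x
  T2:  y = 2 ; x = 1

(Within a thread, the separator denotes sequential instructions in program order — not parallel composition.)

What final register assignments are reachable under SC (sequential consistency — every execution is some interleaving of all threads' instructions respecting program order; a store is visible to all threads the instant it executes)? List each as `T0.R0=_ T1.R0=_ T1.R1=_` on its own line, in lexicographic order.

T0.R0=0 T1.R0=0 T1.R1=0
T0.R0=0 T1.R0=0 T1.R1=1
T0.R0=0 T1.R0=1 T1.R1=1
T0.R0=0 T1.R0=2 T1.R1=0
T0.R0=0 T1.R0=2 T1.R1=1
T0.R0=1 T1.R0=0 T1.R1=0
T0.R0=1 T1.R0=0 T1.R1=1
T0.R0=1 T1.R0=1 T1.R1=1
T0.R0=1 T1.R0=2 T1.R1=0
T0.R0=1 T1.R0=2 T1.R1=1

outcome vector order: (T0.R0,T1.R0,T1.R1)
|SC outcomes| = 10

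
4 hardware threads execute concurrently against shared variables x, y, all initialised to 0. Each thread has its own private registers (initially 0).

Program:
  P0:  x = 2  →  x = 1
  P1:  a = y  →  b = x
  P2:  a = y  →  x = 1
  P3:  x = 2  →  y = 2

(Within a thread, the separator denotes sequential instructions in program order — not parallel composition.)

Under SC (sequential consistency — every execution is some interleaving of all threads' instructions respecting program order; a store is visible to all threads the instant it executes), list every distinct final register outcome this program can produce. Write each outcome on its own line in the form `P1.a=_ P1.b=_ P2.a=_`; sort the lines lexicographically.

outcome vector order: (P1.a,P1.b,P2.a)
|SC outcomes| = 10

P1.a=0 P1.b=0 P2.a=0
P1.a=0 P1.b=0 P2.a=2
P1.a=0 P1.b=1 P2.a=0
P1.a=0 P1.b=1 P2.a=2
P1.a=0 P1.b=2 P2.a=0
P1.a=0 P1.b=2 P2.a=2
P1.a=2 P1.b=1 P2.a=0
P1.a=2 P1.b=1 P2.a=2
P1.a=2 P1.b=2 P2.a=0
P1.a=2 P1.b=2 P2.a=2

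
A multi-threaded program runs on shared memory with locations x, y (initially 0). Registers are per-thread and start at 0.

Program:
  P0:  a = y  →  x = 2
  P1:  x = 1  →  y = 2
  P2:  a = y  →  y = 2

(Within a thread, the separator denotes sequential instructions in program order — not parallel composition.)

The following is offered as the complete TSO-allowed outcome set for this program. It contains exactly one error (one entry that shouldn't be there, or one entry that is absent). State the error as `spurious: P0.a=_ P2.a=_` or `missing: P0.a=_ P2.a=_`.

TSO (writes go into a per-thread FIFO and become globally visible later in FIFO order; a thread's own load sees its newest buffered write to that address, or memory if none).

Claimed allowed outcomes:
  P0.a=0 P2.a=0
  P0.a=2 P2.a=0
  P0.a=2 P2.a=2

missing: P0.a=0 P2.a=2

outcome vector order: (P0.a,P2.a)
TSO: 4 outcomes — {00, 02, 20, 22}
TSO∖claimed = {02}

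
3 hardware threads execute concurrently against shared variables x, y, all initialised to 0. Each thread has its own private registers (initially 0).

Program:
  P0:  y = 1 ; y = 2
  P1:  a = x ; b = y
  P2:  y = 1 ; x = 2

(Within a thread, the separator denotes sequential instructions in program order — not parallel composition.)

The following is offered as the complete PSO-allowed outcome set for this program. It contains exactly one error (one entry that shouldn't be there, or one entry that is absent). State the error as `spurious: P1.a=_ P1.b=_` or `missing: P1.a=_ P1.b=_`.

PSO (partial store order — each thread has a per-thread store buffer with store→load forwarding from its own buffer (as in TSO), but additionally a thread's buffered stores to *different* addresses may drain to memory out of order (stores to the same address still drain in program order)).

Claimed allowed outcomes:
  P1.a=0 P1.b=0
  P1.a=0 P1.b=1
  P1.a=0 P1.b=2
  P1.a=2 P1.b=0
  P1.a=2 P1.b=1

missing: P1.a=2 P1.b=2

outcome vector order: (P1.a,P1.b)
PSO (6): (0,0) (0,1) (0,2) (2,0) (2,1) (2,2)
PSO∖claimed = {(2,2)}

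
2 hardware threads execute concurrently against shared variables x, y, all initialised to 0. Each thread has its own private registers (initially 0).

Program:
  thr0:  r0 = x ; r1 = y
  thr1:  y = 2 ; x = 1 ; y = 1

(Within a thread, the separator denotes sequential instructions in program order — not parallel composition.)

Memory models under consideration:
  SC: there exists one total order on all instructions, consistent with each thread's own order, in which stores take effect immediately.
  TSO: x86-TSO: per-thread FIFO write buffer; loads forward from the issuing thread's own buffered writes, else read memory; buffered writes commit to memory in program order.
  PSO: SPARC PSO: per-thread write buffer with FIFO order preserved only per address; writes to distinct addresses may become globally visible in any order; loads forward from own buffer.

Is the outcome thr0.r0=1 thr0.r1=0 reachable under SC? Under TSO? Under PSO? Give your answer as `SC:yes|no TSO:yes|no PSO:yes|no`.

outcome vector order: (thr0.r0,thr0.r1)
[SC] allowed = {00; 01; 02; 11; 12}
[TSO] allowed = {00; 01; 02; 11; 12}
[PSO] allowed = {00; 01; 02; 10; 11; 12}
target 10 ∈ {PSO}

SC:no TSO:no PSO:yes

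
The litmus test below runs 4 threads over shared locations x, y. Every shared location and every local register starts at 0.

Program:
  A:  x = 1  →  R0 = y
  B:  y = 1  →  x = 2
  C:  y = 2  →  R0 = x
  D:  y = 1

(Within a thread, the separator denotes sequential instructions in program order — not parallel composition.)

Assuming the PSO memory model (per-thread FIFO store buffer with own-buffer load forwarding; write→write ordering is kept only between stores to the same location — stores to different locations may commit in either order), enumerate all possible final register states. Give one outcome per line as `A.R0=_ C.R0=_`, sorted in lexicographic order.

A.R0=0 C.R0=0
A.R0=0 C.R0=1
A.R0=0 C.R0=2
A.R0=1 C.R0=0
A.R0=1 C.R0=1
A.R0=1 C.R0=2
A.R0=2 C.R0=0
A.R0=2 C.R0=1
A.R0=2 C.R0=2

outcome vector order: (A.R0,C.R0)
|PSO outcomes| = 9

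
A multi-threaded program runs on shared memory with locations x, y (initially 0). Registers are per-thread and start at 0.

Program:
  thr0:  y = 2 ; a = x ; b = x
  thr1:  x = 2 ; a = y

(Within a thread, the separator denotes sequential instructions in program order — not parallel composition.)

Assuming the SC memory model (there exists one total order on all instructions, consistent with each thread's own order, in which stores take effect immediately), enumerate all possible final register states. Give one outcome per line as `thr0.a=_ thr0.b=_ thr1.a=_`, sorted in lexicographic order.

outcome vector order: (thr0.a,thr0.b,thr1.a)
|SC outcomes| = 4

thr0.a=0 thr0.b=0 thr1.a=2
thr0.a=0 thr0.b=2 thr1.a=2
thr0.a=2 thr0.b=2 thr1.a=0
thr0.a=2 thr0.b=2 thr1.a=2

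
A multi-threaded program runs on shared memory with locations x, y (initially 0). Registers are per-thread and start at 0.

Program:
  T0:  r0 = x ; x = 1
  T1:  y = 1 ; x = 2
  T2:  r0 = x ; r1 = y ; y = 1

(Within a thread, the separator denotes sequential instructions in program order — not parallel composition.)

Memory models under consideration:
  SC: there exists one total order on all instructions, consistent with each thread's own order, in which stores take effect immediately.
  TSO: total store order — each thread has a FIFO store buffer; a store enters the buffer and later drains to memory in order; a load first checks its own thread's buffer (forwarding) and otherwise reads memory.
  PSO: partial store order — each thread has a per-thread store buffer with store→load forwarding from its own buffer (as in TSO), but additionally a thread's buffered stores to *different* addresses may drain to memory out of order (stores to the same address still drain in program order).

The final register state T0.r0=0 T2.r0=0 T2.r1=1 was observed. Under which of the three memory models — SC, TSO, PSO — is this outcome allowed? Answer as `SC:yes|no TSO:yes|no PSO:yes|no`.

SC:yes TSO:yes PSO:yes

outcome vector order: (T0.r0,T2.r0,T2.r1)
under SC → 0/0/0; 0/0/1; 0/1/0; 0/1/1; 0/2/1; 2/0/0; 2/0/1; 2/1/1; 2/2/1
under TSO → 0/0/0; 0/0/1; 0/1/0; 0/1/1; 0/2/1; 2/0/0; 2/0/1; 2/1/1; 2/2/1
under PSO → 0/0/0; 0/0/1; 0/1/0; 0/1/1; 0/2/0; 0/2/1; 2/0/0; 2/0/1; 2/1/0; 2/1/1; 2/2/0; 2/2/1
target 0/0/1 ∈ {SC,TSO,PSO}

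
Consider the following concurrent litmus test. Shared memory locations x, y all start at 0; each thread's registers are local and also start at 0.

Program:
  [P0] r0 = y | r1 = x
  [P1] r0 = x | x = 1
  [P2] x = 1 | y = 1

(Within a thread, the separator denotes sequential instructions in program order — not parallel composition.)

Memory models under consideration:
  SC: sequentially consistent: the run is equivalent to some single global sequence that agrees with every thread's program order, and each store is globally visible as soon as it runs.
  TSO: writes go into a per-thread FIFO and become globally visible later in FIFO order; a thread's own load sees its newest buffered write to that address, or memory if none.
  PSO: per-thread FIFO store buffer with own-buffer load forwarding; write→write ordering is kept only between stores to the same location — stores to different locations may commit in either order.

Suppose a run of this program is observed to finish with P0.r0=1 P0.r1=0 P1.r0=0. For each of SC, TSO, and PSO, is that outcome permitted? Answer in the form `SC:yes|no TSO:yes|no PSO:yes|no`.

SC:no TSO:no PSO:yes

outcome vector order: (P0.r0,P0.r1,P1.r0)
SC: 6 outcomes — {000; 001; 010; 011; 110; 111}
TSO: 6 outcomes — {000; 001; 010; 011; 110; 111}
PSO: 8 outcomes — {000; 001; 010; 011; 100; 101; 110; 111}
target 100 ∈ {PSO}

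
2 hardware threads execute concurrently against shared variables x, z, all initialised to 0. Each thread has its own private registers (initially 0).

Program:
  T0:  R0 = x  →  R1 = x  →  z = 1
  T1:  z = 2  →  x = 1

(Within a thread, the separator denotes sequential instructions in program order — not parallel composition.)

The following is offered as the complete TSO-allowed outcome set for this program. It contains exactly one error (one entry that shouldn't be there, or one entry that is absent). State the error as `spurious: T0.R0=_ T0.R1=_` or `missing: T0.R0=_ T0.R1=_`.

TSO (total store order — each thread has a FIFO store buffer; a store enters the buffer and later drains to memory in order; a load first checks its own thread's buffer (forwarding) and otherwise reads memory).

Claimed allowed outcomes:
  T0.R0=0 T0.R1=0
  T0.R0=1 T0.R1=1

outcome vector order: (T0.R0,T0.R1)
[TSO] allowed = {<0 0>, <0 1>, <1 1>}
TSO∖claimed = {<0 1>}

missing: T0.R0=0 T0.R1=1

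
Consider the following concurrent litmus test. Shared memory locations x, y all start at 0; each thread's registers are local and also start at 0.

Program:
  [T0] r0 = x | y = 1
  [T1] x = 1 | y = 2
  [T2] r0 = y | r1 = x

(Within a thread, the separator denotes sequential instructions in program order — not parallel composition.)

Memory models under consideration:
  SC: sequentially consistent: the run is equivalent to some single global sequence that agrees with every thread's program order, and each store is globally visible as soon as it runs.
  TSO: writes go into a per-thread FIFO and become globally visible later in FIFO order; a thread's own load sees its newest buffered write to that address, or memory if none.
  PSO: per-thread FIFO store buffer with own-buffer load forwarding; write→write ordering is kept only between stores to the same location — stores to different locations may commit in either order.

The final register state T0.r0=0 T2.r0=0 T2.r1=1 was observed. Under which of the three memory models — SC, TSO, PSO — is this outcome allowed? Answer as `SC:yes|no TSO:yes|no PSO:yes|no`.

SC:yes TSO:yes PSO:yes

outcome vector order: (T0.r0,T2.r0,T2.r1)
SC (9): <0 0 0>, <0 0 1>, <0 1 0>, <0 1 1>, <0 2 1>, <1 0 0>, <1 0 1>, <1 1 1>, <1 2 1>
TSO (9): <0 0 0>, <0 0 1>, <0 1 0>, <0 1 1>, <0 2 1>, <1 0 0>, <1 0 1>, <1 1 1>, <1 2 1>
PSO (11): <0 0 0>, <0 0 1>, <0 1 0>, <0 1 1>, <0 2 0>, <0 2 1>, <1 0 0>, <1 0 1>, <1 1 1>, <1 2 0>, <1 2 1>
target <0 0 1> ∈ {SC,TSO,PSO}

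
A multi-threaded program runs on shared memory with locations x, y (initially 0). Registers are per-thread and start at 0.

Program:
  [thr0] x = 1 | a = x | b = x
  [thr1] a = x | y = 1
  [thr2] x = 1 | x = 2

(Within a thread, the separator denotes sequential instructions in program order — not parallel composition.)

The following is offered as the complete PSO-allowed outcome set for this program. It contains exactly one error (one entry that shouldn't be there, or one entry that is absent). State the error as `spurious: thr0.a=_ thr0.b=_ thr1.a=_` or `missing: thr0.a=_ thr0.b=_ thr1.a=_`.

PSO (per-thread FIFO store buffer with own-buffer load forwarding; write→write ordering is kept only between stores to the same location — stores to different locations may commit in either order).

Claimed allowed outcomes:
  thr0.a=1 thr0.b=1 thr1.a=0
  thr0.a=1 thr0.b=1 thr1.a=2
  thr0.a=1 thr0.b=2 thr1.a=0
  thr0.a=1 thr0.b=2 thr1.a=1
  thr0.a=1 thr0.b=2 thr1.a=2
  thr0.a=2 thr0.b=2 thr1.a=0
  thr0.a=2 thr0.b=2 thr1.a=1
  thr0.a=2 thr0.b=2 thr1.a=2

missing: thr0.a=1 thr0.b=1 thr1.a=1

outcome vector order: (thr0.a,thr0.b,thr1.a)
PSO (9): <1 1 0> <1 1 1> <1 1 2> <1 2 0> <1 2 1> <1 2 2> <2 2 0> <2 2 1> <2 2 2>
PSO∖claimed = {<1 1 1>}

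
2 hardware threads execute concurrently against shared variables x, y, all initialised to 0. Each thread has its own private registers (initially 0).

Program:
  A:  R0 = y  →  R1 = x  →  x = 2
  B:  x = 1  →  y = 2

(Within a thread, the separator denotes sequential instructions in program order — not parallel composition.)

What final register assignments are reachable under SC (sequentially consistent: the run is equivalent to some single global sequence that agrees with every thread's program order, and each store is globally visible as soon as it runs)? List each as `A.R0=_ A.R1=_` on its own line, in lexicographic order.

outcome vector order: (A.R0,A.R1)
|SC outcomes| = 3

A.R0=0 A.R1=0
A.R0=0 A.R1=1
A.R0=2 A.R1=1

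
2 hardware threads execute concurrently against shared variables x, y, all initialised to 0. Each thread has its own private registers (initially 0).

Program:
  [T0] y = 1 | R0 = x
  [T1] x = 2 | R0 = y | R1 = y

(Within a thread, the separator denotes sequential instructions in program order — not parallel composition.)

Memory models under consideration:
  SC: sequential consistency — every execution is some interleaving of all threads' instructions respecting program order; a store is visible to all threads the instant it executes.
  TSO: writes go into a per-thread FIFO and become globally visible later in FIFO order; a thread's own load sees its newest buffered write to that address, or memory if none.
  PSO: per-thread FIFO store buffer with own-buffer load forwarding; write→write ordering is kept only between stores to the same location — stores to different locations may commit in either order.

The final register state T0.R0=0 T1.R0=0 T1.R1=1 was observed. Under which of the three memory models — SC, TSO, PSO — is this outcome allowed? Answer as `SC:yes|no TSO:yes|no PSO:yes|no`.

SC:no TSO:yes PSO:yes

outcome vector order: (T0.R0,T1.R0,T1.R1)
SC (4): 011; 200; 201; 211
TSO (6): 000; 001; 011; 200; 201; 211
PSO (6): 000; 001; 011; 200; 201; 211
target 001 ∈ {TSO,PSO}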